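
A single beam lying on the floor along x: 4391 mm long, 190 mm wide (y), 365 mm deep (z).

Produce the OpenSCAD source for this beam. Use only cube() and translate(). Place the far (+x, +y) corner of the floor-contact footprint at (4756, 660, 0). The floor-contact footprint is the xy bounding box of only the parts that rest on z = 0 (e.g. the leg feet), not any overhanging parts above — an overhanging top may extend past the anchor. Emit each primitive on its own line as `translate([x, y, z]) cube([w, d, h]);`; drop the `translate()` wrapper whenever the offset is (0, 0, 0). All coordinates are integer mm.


translate([365, 470, 0]) cube([4391, 190, 365]);


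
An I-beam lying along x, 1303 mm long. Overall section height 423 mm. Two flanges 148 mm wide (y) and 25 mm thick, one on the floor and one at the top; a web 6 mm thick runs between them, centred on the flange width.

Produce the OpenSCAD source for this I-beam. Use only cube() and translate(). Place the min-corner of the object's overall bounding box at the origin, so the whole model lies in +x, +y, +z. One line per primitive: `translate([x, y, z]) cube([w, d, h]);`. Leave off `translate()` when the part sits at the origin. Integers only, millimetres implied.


cube([1303, 148, 25]);
translate([0, 71, 25]) cube([1303, 6, 373]);
translate([0, 0, 398]) cube([1303, 148, 25]);


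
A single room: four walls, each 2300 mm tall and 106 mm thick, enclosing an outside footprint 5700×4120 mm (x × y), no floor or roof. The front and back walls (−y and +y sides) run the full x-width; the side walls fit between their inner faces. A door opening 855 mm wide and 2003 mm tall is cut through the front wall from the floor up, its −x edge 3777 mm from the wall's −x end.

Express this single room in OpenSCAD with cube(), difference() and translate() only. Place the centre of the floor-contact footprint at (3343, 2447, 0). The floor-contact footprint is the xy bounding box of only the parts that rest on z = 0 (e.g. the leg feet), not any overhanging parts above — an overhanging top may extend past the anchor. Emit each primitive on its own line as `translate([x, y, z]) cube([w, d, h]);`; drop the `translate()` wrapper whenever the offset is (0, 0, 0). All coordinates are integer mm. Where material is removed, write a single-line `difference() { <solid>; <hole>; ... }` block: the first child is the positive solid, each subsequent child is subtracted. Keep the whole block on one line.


difference() { translate([493, 387, 0]) cube([5700, 106, 2300]); translate([4270, 387, 0]) cube([855, 106, 2003]); }
translate([493, 4401, 0]) cube([5700, 106, 2300]);
translate([493, 493, 0]) cube([106, 3908, 2300]);
translate([6087, 493, 0]) cube([106, 3908, 2300]);


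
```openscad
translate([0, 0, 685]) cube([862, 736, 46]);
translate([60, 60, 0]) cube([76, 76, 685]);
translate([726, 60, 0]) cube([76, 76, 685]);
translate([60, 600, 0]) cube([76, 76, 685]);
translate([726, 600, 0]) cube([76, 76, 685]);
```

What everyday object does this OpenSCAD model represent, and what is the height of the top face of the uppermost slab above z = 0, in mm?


A table. The table height is 731 mm.

A 862×736×46 slab sits at z = 685 on four 76 mm square posts — a table. The top surface is at 685 + 46 = 731 mm.


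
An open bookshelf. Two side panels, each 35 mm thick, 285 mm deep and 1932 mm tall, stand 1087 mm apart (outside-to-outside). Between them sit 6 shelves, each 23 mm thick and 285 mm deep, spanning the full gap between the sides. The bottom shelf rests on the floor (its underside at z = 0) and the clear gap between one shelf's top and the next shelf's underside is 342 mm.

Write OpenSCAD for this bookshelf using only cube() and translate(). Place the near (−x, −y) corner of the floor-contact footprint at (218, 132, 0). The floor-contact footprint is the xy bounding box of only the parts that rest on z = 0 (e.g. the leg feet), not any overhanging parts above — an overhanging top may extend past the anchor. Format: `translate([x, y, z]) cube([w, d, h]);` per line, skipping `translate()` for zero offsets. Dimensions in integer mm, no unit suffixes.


translate([218, 132, 0]) cube([35, 285, 1932]);
translate([1270, 132, 0]) cube([35, 285, 1932]);
translate([253, 132, 0]) cube([1017, 285, 23]);
translate([253, 132, 365]) cube([1017, 285, 23]);
translate([253, 132, 730]) cube([1017, 285, 23]);
translate([253, 132, 1095]) cube([1017, 285, 23]);
translate([253, 132, 1460]) cube([1017, 285, 23]);
translate([253, 132, 1825]) cube([1017, 285, 23]);


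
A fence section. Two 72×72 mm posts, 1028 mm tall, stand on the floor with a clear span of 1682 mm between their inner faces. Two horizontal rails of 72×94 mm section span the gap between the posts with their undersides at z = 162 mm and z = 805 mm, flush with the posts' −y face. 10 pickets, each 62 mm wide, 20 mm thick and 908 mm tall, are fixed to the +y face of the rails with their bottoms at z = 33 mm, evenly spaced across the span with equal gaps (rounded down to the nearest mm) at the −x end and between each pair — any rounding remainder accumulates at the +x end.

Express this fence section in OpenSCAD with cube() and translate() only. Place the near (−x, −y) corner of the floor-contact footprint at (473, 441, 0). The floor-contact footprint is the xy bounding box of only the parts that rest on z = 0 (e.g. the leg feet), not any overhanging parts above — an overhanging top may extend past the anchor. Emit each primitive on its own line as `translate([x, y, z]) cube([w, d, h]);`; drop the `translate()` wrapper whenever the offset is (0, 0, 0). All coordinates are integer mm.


translate([473, 441, 0]) cube([72, 72, 1028]);
translate([2227, 441, 0]) cube([72, 72, 1028]);
translate([545, 441, 162]) cube([1682, 72, 94]);
translate([545, 441, 805]) cube([1682, 72, 94]);
translate([641, 513, 33]) cube([62, 20, 908]);
translate([799, 513, 33]) cube([62, 20, 908]);
translate([957, 513, 33]) cube([62, 20, 908]);
translate([1115, 513, 33]) cube([62, 20, 908]);
translate([1273, 513, 33]) cube([62, 20, 908]);
translate([1431, 513, 33]) cube([62, 20, 908]);
translate([1589, 513, 33]) cube([62, 20, 908]);
translate([1747, 513, 33]) cube([62, 20, 908]);
translate([1905, 513, 33]) cube([62, 20, 908]);
translate([2063, 513, 33]) cube([62, 20, 908]);


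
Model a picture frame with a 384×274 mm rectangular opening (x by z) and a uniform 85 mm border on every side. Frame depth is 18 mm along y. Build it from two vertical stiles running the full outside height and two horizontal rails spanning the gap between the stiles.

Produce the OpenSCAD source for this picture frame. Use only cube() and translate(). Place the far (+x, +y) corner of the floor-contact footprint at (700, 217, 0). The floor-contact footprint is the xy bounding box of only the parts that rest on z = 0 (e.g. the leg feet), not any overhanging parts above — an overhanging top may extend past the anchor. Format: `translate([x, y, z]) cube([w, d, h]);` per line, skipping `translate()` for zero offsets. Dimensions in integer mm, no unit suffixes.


translate([146, 199, 0]) cube([85, 18, 444]);
translate([615, 199, 0]) cube([85, 18, 444]);
translate([231, 199, 0]) cube([384, 18, 85]);
translate([231, 199, 359]) cube([384, 18, 85]);


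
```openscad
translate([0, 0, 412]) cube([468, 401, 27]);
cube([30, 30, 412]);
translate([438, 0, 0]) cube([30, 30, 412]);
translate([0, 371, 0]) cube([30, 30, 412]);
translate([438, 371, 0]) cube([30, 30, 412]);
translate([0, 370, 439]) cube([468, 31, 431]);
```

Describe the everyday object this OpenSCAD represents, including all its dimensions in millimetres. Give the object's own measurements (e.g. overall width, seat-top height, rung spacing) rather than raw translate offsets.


A chair. The seat is a 468×401×27 mm slab with its top at z = 439 mm, on four 30×30 mm corner legs (flush with the seat edges, standing on z = 0). A flat backrest 31 mm thick, 431 mm tall, spans the full seat width and rises from the seat top along its +y edge, rear face flush with the rear of the seat.


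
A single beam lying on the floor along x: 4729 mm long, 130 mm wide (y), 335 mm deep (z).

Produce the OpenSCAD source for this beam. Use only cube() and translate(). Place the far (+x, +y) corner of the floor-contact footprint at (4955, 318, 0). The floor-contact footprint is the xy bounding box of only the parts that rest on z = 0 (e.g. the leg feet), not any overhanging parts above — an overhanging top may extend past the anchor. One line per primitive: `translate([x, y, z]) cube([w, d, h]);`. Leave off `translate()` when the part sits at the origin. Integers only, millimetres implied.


translate([226, 188, 0]) cube([4729, 130, 335]);


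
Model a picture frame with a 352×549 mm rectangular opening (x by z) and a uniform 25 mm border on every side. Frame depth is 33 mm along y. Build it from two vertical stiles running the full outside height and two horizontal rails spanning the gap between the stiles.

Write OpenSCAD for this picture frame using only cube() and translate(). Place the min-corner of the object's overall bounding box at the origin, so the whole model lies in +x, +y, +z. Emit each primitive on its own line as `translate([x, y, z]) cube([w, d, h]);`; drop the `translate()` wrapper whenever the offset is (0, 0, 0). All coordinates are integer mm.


cube([25, 33, 599]);
translate([377, 0, 0]) cube([25, 33, 599]);
translate([25, 0, 0]) cube([352, 33, 25]);
translate([25, 0, 574]) cube([352, 33, 25]);


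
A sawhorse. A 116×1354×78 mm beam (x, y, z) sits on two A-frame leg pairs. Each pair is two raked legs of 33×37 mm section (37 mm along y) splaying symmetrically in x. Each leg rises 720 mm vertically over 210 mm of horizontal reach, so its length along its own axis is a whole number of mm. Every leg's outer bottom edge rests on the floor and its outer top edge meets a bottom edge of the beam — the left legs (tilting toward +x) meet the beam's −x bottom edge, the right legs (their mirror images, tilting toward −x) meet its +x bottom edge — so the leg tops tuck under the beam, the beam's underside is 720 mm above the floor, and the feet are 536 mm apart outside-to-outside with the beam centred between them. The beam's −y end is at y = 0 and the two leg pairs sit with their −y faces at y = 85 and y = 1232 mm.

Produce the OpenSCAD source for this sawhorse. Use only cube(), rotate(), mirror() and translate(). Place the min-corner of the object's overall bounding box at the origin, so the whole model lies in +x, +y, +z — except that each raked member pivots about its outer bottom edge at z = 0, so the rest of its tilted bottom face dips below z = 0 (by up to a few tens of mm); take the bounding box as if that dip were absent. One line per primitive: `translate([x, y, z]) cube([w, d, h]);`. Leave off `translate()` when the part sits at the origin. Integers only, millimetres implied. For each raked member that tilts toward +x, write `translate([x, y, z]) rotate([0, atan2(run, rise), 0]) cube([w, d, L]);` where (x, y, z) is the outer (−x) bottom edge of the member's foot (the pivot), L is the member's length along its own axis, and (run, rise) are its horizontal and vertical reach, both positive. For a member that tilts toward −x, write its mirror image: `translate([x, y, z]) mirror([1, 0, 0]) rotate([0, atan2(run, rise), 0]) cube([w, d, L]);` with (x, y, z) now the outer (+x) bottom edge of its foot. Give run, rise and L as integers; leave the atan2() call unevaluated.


translate([210, 0, 720]) cube([116, 1354, 78]);
translate([0, 85, 0]) rotate([0, atan2(210, 720), 0]) cube([33, 37, 750]);
translate([536, 85, 0]) mirror([1, 0, 0]) rotate([0, atan2(210, 720), 0]) cube([33, 37, 750]);
translate([0, 1232, 0]) rotate([0, atan2(210, 720), 0]) cube([33, 37, 750]);
translate([536, 1232, 0]) mirror([1, 0, 0]) rotate([0, atan2(210, 720), 0]) cube([33, 37, 750]);


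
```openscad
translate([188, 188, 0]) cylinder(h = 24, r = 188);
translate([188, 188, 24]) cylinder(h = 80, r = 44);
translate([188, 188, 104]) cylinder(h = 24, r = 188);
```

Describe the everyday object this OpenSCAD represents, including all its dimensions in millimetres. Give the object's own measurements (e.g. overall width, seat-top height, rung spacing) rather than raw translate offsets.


A spool: two coaxial disc flanges of radius 188 mm and thickness 24 mm, joined by a core cylinder of radius 44 mm and height 80 mm. The lower flange rests on z = 0 and the three cylinders share a vertical axis.


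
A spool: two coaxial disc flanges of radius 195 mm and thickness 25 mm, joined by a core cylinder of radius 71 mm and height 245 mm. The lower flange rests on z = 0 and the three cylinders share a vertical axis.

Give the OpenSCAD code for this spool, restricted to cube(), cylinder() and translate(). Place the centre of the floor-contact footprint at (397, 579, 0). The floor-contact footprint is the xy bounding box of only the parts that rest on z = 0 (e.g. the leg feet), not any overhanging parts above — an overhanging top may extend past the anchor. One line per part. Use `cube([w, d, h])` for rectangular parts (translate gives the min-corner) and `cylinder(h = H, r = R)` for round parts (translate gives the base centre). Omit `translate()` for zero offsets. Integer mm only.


translate([397, 579, 0]) cylinder(h = 25, r = 195);
translate([397, 579, 25]) cylinder(h = 245, r = 71);
translate([397, 579, 270]) cylinder(h = 25, r = 195);


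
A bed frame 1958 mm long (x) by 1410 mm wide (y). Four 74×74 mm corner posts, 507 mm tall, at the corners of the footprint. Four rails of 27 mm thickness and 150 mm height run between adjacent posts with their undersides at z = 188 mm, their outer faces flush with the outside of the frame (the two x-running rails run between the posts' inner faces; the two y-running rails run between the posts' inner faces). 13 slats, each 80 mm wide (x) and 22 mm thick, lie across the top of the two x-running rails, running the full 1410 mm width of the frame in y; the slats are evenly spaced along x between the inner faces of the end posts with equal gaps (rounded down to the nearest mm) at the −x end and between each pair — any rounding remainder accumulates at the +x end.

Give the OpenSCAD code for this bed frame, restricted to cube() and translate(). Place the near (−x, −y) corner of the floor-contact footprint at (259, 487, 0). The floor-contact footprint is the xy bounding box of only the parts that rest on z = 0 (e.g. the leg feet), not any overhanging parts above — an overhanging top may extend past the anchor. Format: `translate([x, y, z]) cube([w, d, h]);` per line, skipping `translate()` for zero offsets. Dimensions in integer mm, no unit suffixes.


translate([259, 487, 0]) cube([74, 74, 507]);
translate([259, 1823, 0]) cube([74, 74, 507]);
translate([2143, 487, 0]) cube([74, 74, 507]);
translate([2143, 1823, 0]) cube([74, 74, 507]);
translate([333, 487, 188]) cube([1810, 27, 150]);
translate([333, 1870, 188]) cube([1810, 27, 150]);
translate([259, 561, 188]) cube([27, 1262, 150]);
translate([2190, 561, 188]) cube([27, 1262, 150]);
translate([388, 487, 338]) cube([80, 1410, 22]);
translate([523, 487, 338]) cube([80, 1410, 22]);
translate([658, 487, 338]) cube([80, 1410, 22]);
translate([793, 487, 338]) cube([80, 1410, 22]);
translate([928, 487, 338]) cube([80, 1410, 22]);
translate([1063, 487, 338]) cube([80, 1410, 22]);
translate([1198, 487, 338]) cube([80, 1410, 22]);
translate([1333, 487, 338]) cube([80, 1410, 22]);
translate([1468, 487, 338]) cube([80, 1410, 22]);
translate([1603, 487, 338]) cube([80, 1410, 22]);
translate([1738, 487, 338]) cube([80, 1410, 22]);
translate([1873, 487, 338]) cube([80, 1410, 22]);
translate([2008, 487, 338]) cube([80, 1410, 22]);


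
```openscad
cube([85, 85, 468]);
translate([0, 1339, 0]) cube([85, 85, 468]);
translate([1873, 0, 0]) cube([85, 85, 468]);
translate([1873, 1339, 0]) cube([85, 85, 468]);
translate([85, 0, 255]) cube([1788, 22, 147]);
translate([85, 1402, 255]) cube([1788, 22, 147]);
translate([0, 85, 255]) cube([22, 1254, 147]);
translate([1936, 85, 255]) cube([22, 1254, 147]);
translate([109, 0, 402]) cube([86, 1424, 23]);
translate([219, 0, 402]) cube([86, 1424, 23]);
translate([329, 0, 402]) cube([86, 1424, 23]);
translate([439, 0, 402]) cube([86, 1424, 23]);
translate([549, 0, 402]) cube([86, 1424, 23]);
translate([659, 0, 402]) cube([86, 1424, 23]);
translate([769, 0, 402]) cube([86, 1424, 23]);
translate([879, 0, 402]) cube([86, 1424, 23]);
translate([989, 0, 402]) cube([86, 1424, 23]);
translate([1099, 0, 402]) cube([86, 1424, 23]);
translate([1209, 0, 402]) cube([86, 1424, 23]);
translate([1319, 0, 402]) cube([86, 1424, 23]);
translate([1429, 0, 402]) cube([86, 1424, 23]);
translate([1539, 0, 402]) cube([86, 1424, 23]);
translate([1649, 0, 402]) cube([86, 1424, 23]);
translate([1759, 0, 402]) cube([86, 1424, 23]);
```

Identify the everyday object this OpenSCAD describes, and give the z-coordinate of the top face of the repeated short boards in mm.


A bed frame. The slat-top height is 425 mm.

Four posts, four rails, and a row of slats — a bed frame. Slats sit on the rails at z = 255 + 147 = 402; with slat thickness 23, the top is 425 mm.


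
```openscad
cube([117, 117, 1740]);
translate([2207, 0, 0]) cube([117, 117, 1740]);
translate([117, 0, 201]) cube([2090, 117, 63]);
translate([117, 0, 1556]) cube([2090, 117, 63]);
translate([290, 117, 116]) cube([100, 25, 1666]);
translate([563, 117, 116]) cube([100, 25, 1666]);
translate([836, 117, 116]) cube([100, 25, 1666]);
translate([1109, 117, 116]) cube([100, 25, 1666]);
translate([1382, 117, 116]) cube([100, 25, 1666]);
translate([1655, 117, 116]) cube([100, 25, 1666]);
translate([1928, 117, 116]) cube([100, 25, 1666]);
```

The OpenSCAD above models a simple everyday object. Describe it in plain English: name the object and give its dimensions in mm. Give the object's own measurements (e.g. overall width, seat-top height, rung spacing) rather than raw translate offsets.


A fence section. Two 117×117 mm posts, 1740 mm tall, stand on the floor with a clear span of 2090 mm between their inner faces. Two horizontal rails of 117×63 mm section span the gap between the posts with their undersides at z = 201 mm and z = 1556 mm, flush with the posts' −y face. 7 pickets, each 100 mm wide, 25 mm thick and 1666 mm tall, are fixed to the +y face of the rails with their bottoms at z = 116 mm, spaced across the span with a 173 mm gap after the −x post and between neighbouring pickets, with 179 mm left before the +x post.


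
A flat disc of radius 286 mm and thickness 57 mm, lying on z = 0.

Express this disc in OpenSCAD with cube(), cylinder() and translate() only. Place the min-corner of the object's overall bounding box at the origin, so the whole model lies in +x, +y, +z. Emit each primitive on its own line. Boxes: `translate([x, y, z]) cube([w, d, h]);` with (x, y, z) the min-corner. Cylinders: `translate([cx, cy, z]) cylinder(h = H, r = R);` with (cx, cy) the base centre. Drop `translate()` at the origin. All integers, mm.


translate([286, 286, 0]) cylinder(h = 57, r = 286);


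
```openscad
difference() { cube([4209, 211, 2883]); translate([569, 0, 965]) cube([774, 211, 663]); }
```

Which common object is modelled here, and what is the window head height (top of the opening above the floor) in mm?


A wall with a window opening. The window head height is 1628 mm.

A wall with a rectangular opening subtracted — a window. Sill at z = 965, opening 663 mm tall, so the head is at 965 + 663 = 1628 mm.


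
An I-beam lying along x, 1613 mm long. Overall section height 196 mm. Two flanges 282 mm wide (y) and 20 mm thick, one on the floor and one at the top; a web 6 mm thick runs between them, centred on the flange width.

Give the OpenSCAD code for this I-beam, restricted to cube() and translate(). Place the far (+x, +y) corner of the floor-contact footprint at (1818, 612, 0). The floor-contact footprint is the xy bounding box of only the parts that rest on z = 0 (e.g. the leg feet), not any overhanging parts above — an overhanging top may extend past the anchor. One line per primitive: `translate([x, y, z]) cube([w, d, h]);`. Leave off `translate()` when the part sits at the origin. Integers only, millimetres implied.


translate([205, 330, 0]) cube([1613, 282, 20]);
translate([205, 468, 20]) cube([1613, 6, 156]);
translate([205, 330, 176]) cube([1613, 282, 20]);


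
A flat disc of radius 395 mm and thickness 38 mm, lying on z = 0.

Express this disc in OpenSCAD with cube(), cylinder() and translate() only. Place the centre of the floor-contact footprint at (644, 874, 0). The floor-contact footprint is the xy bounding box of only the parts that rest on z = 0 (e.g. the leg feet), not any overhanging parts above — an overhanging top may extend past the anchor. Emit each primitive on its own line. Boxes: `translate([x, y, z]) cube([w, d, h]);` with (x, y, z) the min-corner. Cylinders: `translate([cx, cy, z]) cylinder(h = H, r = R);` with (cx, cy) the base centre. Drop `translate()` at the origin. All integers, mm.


translate([644, 874, 0]) cylinder(h = 38, r = 395);


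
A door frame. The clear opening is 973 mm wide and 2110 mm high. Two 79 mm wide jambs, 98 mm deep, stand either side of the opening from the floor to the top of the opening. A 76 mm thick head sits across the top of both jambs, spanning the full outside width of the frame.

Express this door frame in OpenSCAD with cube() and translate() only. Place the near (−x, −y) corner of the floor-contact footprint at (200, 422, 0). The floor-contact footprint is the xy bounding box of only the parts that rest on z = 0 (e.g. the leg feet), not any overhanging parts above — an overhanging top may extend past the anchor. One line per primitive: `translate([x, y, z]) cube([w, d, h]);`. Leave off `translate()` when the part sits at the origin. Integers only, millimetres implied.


translate([200, 422, 0]) cube([79, 98, 2110]);
translate([1252, 422, 0]) cube([79, 98, 2110]);
translate([200, 422, 2110]) cube([1131, 98, 76]);


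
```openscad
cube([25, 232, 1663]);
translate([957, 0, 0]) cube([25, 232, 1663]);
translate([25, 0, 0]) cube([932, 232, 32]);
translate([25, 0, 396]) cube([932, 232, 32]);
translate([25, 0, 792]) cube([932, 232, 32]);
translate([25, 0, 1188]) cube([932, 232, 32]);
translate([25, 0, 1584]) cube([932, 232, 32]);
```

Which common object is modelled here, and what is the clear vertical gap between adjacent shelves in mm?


A bookshelf. The clear shelf gap is 364 mm.

Two tall side panels with 5 horizontal boards between them — a bookshelf. The first two shelf undersides are at z = 0 and z = 396; with shelf thickness 32, the clear gap is 396 − 0 − 32 = 364 mm.


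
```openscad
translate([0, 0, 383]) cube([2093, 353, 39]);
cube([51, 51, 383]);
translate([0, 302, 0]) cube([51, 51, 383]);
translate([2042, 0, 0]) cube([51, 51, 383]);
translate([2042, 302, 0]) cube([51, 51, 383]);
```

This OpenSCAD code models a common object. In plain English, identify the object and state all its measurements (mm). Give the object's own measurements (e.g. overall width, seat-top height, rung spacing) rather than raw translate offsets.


A bench: a 2093×353 mm seat slab, 39 mm thick, top at z = 422 mm, on four 51×51 mm square legs flush with the seat corners and standing on z = 0.


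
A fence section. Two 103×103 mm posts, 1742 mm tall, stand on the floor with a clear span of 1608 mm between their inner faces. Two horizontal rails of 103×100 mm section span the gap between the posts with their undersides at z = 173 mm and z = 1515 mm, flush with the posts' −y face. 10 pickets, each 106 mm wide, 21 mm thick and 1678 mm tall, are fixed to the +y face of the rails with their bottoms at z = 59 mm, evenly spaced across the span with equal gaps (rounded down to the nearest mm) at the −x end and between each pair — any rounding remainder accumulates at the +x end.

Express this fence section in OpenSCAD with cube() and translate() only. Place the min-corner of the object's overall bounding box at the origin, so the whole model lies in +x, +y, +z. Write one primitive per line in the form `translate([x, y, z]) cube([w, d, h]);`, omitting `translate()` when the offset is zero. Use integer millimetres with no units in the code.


cube([103, 103, 1742]);
translate([1711, 0, 0]) cube([103, 103, 1742]);
translate([103, 0, 173]) cube([1608, 103, 100]);
translate([103, 0, 1515]) cube([1608, 103, 100]);
translate([152, 103, 59]) cube([106, 21, 1678]);
translate([307, 103, 59]) cube([106, 21, 1678]);
translate([462, 103, 59]) cube([106, 21, 1678]);
translate([617, 103, 59]) cube([106, 21, 1678]);
translate([772, 103, 59]) cube([106, 21, 1678]);
translate([927, 103, 59]) cube([106, 21, 1678]);
translate([1082, 103, 59]) cube([106, 21, 1678]);
translate([1237, 103, 59]) cube([106, 21, 1678]);
translate([1392, 103, 59]) cube([106, 21, 1678]);
translate([1547, 103, 59]) cube([106, 21, 1678]);


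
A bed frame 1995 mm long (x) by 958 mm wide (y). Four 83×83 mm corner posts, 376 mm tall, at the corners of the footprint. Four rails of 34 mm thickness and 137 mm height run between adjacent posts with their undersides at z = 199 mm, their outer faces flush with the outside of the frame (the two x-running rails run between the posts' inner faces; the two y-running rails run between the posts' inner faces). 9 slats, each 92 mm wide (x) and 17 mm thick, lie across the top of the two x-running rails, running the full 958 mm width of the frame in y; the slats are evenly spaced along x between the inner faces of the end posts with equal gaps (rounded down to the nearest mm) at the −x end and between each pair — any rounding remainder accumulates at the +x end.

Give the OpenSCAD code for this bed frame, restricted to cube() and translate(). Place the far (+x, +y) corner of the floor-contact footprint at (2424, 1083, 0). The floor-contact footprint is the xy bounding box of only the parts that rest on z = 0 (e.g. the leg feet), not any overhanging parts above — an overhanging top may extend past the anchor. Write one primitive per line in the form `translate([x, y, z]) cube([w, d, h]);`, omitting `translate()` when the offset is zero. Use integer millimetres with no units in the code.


translate([429, 125, 0]) cube([83, 83, 376]);
translate([429, 1000, 0]) cube([83, 83, 376]);
translate([2341, 125, 0]) cube([83, 83, 376]);
translate([2341, 1000, 0]) cube([83, 83, 376]);
translate([512, 125, 199]) cube([1829, 34, 137]);
translate([512, 1049, 199]) cube([1829, 34, 137]);
translate([429, 208, 199]) cube([34, 792, 137]);
translate([2390, 208, 199]) cube([34, 792, 137]);
translate([612, 125, 336]) cube([92, 958, 17]);
translate([804, 125, 336]) cube([92, 958, 17]);
translate([996, 125, 336]) cube([92, 958, 17]);
translate([1188, 125, 336]) cube([92, 958, 17]);
translate([1380, 125, 336]) cube([92, 958, 17]);
translate([1572, 125, 336]) cube([92, 958, 17]);
translate([1764, 125, 336]) cube([92, 958, 17]);
translate([1956, 125, 336]) cube([92, 958, 17]);
translate([2148, 125, 336]) cube([92, 958, 17]);


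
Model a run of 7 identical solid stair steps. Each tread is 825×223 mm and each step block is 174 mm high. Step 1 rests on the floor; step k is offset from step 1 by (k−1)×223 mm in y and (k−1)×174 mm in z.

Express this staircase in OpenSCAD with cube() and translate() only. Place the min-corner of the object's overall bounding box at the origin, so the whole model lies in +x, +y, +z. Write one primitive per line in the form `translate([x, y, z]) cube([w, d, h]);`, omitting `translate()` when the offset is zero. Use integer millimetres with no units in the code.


cube([825, 223, 174]);
translate([0, 223, 174]) cube([825, 223, 174]);
translate([0, 446, 348]) cube([825, 223, 174]);
translate([0, 669, 522]) cube([825, 223, 174]);
translate([0, 892, 696]) cube([825, 223, 174]);
translate([0, 1115, 870]) cube([825, 223, 174]);
translate([0, 1338, 1044]) cube([825, 223, 174]);


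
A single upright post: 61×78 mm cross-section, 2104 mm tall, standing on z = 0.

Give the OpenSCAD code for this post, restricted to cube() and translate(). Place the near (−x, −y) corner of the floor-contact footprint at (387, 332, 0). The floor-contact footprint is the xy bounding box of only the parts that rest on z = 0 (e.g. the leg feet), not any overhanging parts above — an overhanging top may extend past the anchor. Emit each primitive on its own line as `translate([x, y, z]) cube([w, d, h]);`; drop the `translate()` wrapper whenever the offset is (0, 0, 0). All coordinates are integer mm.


translate([387, 332, 0]) cube([61, 78, 2104]);


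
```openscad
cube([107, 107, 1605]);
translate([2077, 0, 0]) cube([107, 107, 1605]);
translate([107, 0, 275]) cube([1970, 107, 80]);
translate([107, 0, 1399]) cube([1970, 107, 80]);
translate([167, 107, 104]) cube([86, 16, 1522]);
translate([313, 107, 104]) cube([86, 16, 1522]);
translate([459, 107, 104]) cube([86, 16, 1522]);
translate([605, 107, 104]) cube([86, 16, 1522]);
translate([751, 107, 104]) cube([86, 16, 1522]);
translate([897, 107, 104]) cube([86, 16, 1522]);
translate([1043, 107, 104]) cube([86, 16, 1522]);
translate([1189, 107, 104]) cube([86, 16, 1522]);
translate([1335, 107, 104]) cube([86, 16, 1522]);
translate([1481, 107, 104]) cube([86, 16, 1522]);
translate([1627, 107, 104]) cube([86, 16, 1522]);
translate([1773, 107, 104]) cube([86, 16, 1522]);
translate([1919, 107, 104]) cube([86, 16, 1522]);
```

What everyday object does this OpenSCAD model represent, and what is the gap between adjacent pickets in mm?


A fence section. The picket gap is 60 mm.

Two posts, two rails, 13 pickets — a fence section. Span 1970 mm holds 13 pickets of 86 mm with 14 equal gaps: ⌊(1970 − 13·86) / 14⌋ = 60 mm.


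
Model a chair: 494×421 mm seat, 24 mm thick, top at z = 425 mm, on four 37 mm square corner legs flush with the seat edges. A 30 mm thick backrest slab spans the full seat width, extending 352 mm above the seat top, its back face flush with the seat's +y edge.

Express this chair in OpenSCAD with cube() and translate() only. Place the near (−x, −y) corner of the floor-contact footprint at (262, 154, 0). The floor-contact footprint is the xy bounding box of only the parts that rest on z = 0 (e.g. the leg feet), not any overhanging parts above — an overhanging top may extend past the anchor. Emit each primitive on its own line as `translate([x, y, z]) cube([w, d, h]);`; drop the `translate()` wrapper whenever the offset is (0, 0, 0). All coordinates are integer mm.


translate([262, 154, 401]) cube([494, 421, 24]);
translate([262, 154, 0]) cube([37, 37, 401]);
translate([719, 154, 0]) cube([37, 37, 401]);
translate([262, 538, 0]) cube([37, 37, 401]);
translate([719, 538, 0]) cube([37, 37, 401]);
translate([262, 545, 425]) cube([494, 30, 352]);


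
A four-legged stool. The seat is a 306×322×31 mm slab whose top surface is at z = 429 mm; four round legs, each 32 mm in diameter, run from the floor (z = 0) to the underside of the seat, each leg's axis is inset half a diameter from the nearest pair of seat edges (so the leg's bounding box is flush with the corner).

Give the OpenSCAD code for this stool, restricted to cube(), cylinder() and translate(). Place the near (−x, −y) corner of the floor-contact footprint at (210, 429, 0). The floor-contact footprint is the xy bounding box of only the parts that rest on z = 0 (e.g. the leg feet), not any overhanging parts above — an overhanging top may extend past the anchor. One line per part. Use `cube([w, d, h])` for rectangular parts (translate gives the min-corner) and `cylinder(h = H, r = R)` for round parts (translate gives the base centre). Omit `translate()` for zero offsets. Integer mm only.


translate([210, 429, 398]) cube([306, 322, 31]);
translate([226, 445, 0]) cylinder(h = 398, r = 16);
translate([500, 445, 0]) cylinder(h = 398, r = 16);
translate([226, 735, 0]) cylinder(h = 398, r = 16);
translate([500, 735, 0]) cylinder(h = 398, r = 16);


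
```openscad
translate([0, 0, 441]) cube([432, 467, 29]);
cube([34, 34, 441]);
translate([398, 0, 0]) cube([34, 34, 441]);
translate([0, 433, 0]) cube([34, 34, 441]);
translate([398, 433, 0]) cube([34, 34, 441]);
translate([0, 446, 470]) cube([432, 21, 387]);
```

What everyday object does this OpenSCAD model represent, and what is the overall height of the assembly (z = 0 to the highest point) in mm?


A chair. The overall height is 857 mm.

A slab on four corner posts with a tall panel at the back — a chair. The seat slab sits at z = 441 with thickness 29, and the 387 mm backrest starts at the seat top, so the overall height is 441 + 29 + 387 = 857 mm.


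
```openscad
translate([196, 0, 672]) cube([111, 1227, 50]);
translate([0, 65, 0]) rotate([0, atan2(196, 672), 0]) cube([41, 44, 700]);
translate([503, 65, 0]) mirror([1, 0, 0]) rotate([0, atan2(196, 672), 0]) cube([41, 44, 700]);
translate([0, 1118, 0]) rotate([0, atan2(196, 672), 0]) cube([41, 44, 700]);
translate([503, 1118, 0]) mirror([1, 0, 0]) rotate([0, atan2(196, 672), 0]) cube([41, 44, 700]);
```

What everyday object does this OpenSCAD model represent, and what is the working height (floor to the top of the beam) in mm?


A sawhorse. The overall height is 722 mm.

A beam across two mirrored pairs of raked legs — a sawhorse. The beam's underside is at z = 672 (matching the legs' vertical rise in atan2(196, 672)) and the beam is 50 mm tall, so its top is at 672 + 50 = 722 mm. The raked legs top out at the beam's underside, so that is the highest point.


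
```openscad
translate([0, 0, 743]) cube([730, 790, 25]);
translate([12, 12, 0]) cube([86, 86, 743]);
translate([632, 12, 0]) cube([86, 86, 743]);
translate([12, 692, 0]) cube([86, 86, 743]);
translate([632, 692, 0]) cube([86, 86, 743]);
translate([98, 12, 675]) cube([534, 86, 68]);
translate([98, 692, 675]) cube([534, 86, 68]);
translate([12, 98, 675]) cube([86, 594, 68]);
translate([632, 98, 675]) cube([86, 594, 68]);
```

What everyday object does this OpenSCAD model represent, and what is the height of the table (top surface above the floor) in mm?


A table. The table height is 768 mm.

A 730×790×25 slab sits at z = 743 on four 86 mm square posts — a table. The top surface is at 743 + 25 = 768 mm.


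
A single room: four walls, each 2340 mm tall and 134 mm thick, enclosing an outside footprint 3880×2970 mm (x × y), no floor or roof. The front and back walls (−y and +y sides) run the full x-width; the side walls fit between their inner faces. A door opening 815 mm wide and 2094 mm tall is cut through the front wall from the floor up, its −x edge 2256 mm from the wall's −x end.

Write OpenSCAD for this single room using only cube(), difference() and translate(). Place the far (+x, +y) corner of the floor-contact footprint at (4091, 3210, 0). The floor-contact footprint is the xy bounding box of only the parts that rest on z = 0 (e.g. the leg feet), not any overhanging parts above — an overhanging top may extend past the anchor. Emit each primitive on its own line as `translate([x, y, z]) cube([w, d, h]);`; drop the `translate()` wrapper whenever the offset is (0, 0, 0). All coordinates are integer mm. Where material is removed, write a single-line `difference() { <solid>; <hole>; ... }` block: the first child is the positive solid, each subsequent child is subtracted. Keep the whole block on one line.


difference() { translate([211, 240, 0]) cube([3880, 134, 2340]); translate([2467, 240, 0]) cube([815, 134, 2094]); }
translate([211, 3076, 0]) cube([3880, 134, 2340]);
translate([211, 374, 0]) cube([134, 2702, 2340]);
translate([3957, 374, 0]) cube([134, 2702, 2340]);


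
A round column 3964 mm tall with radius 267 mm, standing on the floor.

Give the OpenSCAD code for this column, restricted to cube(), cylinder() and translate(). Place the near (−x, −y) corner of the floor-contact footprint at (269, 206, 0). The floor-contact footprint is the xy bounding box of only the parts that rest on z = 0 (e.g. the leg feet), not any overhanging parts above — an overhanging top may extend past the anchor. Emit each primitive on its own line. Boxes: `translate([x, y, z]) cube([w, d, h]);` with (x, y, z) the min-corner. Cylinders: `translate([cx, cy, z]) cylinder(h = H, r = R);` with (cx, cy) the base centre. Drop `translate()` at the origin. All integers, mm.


translate([536, 473, 0]) cylinder(h = 3964, r = 267);


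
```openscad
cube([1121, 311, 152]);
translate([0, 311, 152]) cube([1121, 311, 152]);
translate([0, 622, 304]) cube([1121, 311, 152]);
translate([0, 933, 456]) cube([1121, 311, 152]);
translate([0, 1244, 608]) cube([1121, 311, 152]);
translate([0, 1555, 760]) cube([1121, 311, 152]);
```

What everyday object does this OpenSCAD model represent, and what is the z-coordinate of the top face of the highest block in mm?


A staircase. The total rise is 912 mm.

6 identical blocks, each offset up and back from the previous — a staircase. Each step is 152 mm tall and there are 6 of them, so the total rise is 6 × 152 = 912 mm.


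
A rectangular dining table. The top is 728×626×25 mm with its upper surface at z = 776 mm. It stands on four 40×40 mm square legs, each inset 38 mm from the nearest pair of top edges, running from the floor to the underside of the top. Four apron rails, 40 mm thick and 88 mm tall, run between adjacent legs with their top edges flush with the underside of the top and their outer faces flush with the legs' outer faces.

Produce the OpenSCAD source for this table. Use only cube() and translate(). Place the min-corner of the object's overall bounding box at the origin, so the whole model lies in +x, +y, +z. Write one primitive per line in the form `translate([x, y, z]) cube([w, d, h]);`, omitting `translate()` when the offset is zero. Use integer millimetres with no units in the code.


translate([0, 0, 751]) cube([728, 626, 25]);
translate([38, 38, 0]) cube([40, 40, 751]);
translate([650, 38, 0]) cube([40, 40, 751]);
translate([38, 548, 0]) cube([40, 40, 751]);
translate([650, 548, 0]) cube([40, 40, 751]);
translate([78, 38, 663]) cube([572, 40, 88]);
translate([78, 548, 663]) cube([572, 40, 88]);
translate([38, 78, 663]) cube([40, 470, 88]);
translate([650, 78, 663]) cube([40, 470, 88]);


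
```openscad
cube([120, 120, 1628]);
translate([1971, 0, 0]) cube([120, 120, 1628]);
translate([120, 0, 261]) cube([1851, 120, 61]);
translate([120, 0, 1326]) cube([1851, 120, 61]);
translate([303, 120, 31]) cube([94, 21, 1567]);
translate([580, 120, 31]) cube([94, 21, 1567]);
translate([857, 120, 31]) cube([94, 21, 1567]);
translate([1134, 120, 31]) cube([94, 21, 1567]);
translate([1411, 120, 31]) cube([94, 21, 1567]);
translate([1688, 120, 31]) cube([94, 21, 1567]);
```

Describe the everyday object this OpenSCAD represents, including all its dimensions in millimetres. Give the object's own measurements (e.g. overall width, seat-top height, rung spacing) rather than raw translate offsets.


A fence section. Two 120×120 mm posts, 1628 mm tall, stand on the floor with a clear span of 1851 mm between their inner faces. Two horizontal rails of 120×61 mm section span the gap between the posts with their undersides at z = 261 mm and z = 1326 mm, flush with the posts' −y face. 6 pickets, each 94 mm wide, 21 mm thick and 1567 mm tall, are fixed to the +y face of the rails with their bottoms at z = 31 mm, spaced across the span with a 183 mm gap after the −x post and between neighbouring pickets, with 189 mm left before the +x post.


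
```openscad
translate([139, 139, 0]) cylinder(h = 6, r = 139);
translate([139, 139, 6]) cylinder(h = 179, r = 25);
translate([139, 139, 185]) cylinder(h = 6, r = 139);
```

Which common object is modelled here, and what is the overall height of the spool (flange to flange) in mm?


A spool. The overall height is 191 mm.

Three coaxial cylinders, large–small–large — a spool. Two 6 mm flanges and a 179 mm core give 6 + 179 + 6 = 191 mm.


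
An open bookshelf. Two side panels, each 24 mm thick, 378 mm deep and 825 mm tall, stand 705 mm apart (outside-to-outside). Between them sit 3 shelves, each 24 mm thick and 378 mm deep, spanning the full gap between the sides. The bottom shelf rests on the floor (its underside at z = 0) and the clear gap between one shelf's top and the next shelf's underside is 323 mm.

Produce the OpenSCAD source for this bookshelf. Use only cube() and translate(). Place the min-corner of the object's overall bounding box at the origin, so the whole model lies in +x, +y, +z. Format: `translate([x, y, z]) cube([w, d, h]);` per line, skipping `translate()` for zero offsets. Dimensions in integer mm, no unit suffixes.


cube([24, 378, 825]);
translate([681, 0, 0]) cube([24, 378, 825]);
translate([24, 0, 0]) cube([657, 378, 24]);
translate([24, 0, 347]) cube([657, 378, 24]);
translate([24, 0, 694]) cube([657, 378, 24]);
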